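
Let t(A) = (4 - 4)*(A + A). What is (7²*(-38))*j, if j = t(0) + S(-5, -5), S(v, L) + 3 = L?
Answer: 14896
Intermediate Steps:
t(A) = 0 (t(A) = 0*(2*A) = 0)
S(v, L) = -3 + L
j = -8 (j = 0 + (-3 - 5) = 0 - 8 = -8)
(7²*(-38))*j = (7²*(-38))*(-8) = (49*(-38))*(-8) = -1862*(-8) = 14896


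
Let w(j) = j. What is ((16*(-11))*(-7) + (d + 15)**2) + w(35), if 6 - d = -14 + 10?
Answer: 1892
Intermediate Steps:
d = 10 (d = 6 - (-14 + 10) = 6 - 1*(-4) = 6 + 4 = 10)
((16*(-11))*(-7) + (d + 15)**2) + w(35) = ((16*(-11))*(-7) + (10 + 15)**2) + 35 = (-176*(-7) + 25**2) + 35 = (1232 + 625) + 35 = 1857 + 35 = 1892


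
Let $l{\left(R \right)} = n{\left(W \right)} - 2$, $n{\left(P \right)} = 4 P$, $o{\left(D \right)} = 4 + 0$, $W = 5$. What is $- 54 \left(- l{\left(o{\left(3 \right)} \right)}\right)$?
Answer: $972$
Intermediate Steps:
$o{\left(D \right)} = 4$
$l{\left(R \right)} = 18$ ($l{\left(R \right)} = 4 \cdot 5 - 2 = 20 - 2 = 18$)
$- 54 \left(- l{\left(o{\left(3 \right)} \right)}\right) = - 54 \left(\left(-1\right) 18\right) = \left(-54\right) \left(-18\right) = 972$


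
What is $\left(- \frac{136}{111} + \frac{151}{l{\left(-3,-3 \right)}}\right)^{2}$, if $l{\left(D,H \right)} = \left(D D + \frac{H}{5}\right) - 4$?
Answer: $\frac{6530740969}{5963364} \approx 1095.1$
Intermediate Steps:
$l{\left(D,H \right)} = -4 + D^{2} + \frac{H}{5}$ ($l{\left(D,H \right)} = \left(D^{2} + \frac{H}{5}\right) - 4 = -4 + D^{2} + \frac{H}{5}$)
$\left(- \frac{136}{111} + \frac{151}{l{\left(-3,-3 \right)}}\right)^{2} = \left(- \frac{136}{111} + \frac{151}{-4 + \left(-3\right)^{2} + \frac{1}{5} \left(-3\right)}\right)^{2} = \left(\left(-136\right) \frac{1}{111} + \frac{151}{-4 + 9 - \frac{3}{5}}\right)^{2} = \left(- \frac{136}{111} + \frac{151}{\frac{22}{5}}\right)^{2} = \left(- \frac{136}{111} + 151 \cdot \frac{5}{22}\right)^{2} = \left(- \frac{136}{111} + \frac{755}{22}\right)^{2} = \left(\frac{80813}{2442}\right)^{2} = \frac{6530740969}{5963364}$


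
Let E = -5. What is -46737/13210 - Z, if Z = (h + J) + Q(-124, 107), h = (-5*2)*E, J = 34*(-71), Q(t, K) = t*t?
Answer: -171935257/13210 ≈ -13016.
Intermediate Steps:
Q(t, K) = t**2
J = -2414
h = 50 (h = -5*2*(-5) = -10*(-5) = 50)
Z = 13012 (Z = (50 - 2414) + (-124)**2 = -2364 + 15376 = 13012)
-46737/13210 - Z = -46737/13210 - 1*13012 = -46737*1/13210 - 13012 = -46737/13210 - 13012 = -171935257/13210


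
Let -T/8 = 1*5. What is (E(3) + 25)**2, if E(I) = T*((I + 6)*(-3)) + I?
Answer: 1227664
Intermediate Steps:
T = -40 (T = -8*5 = -40)
E(I) = 720 + 121*I (E(I) = -40*(I + 6)*(-3) + I = -40*(6 + I)*(-3) + I = -40*(-18 - 3*I) + I = (720 + 120*I) + I = 720 + 121*I)
(E(3) + 25)**2 = ((720 + 121*3) + 25)**2 = ((720 + 363) + 25)**2 = (1083 + 25)**2 = 1108**2 = 1227664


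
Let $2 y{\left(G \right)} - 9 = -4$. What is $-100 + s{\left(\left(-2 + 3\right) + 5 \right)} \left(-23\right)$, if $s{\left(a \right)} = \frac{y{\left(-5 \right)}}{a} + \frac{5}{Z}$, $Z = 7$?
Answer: $- \frac{10585}{84} \approx -126.01$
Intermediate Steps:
$y{\left(G \right)} = \frac{5}{2}$ ($y{\left(G \right)} = \frac{9}{2} + \frac{1}{2} \left(-4\right) = \frac{9}{2} - 2 = \frac{5}{2}$)
$s{\left(a \right)} = \frac{5}{7} + \frac{5}{2 a}$ ($s{\left(a \right)} = \frac{5}{2 a} + \frac{5}{7} = \frac{5}{7} + \frac{5}{2 a}$)
$-100 + s{\left(\left(-2 + 3\right) + 5 \right)} \left(-23\right) = -100 + \frac{5 \left(7 + 2 \left(\left(-2 + 3\right) + 5\right)\right)}{14 \left(\left(-2 + 3\right) + 5\right)} \left(-23\right) = -100 + \frac{5 \left(7 + 2 \left(1 + 5\right)\right)}{14 \left(1 + 5\right)} \left(-23\right) = -100 + \frac{5 \left(7 + 2 \cdot 6\right)}{14 \cdot 6} \left(-23\right) = -100 + \frac{5}{14} \cdot \frac{1}{6} \left(7 + 12\right) \left(-23\right) = -100 + \frac{5}{14} \cdot \frac{1}{6} \cdot 19 \left(-23\right) = -100 + \frac{95}{84} \left(-23\right) = -100 - \frac{2185}{84} = - \frac{10585}{84}$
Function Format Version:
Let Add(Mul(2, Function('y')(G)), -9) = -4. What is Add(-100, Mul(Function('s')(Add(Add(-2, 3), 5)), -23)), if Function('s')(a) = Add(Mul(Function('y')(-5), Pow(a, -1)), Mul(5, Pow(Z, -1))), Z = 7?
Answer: Rational(-10585, 84) ≈ -126.01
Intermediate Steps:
Function('y')(G) = Rational(5, 2) (Function('y')(G) = Add(Rational(9, 2), Mul(Rational(1, 2), -4)) = Add(Rational(9, 2), -2) = Rational(5, 2))
Function('s')(a) = Add(Rational(5, 7), Mul(Rational(5, 2), Pow(a, -1))) (Function('s')(a) = Add(Mul(Rational(5, 2), Pow(a, -1)), Mul(5, Pow(7, -1))) = Add(Mul(Rational(5, 2), Pow(a, -1)), Mul(5, Rational(1, 7))) = Add(Mul(Rational(5, 2), Pow(a, -1)), Rational(5, 7)) = Add(Rational(5, 7), Mul(Rational(5, 2), Pow(a, -1))))
Add(-100, Mul(Function('s')(Add(Add(-2, 3), 5)), -23)) = Add(-100, Mul(Mul(Rational(5, 14), Pow(Add(Add(-2, 3), 5), -1), Add(7, Mul(2, Add(Add(-2, 3), 5)))), -23)) = Add(-100, Mul(Mul(Rational(5, 14), Pow(Add(1, 5), -1), Add(7, Mul(2, Add(1, 5)))), -23)) = Add(-100, Mul(Mul(Rational(5, 14), Pow(6, -1), Add(7, Mul(2, 6))), -23)) = Add(-100, Mul(Mul(Rational(5, 14), Rational(1, 6), Add(7, 12)), -23)) = Add(-100, Mul(Mul(Rational(5, 14), Rational(1, 6), 19), -23)) = Add(-100, Mul(Rational(95, 84), -23)) = Add(-100, Rational(-2185, 84)) = Rational(-10585, 84)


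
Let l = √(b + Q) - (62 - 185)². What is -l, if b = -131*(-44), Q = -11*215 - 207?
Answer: 15129 - 2*√798 ≈ 15073.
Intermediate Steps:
Q = -2572 (Q = -2365 - 207 = -2572)
b = 5764
l = -15129 + 2*√798 (l = √(5764 - 2572) - (62 - 185)² = √3192 - 1*(-123)² = 2*√798 - 1*15129 = 2*√798 - 15129 = -15129 + 2*√798 ≈ -15073.)
-l = -(-15129 + 2*√798) = 15129 - 2*√798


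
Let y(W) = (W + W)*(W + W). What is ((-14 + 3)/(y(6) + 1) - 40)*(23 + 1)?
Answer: -139464/145 ≈ -961.82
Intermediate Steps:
y(W) = 4*W² (y(W) = (2*W)*(2*W) = 4*W²)
((-14 + 3)/(y(6) + 1) - 40)*(23 + 1) = ((-14 + 3)/(4*6² + 1) - 40)*(23 + 1) = (-11/(4*36 + 1) - 40)*24 = (-11/(144 + 1) - 40)*24 = (-11/145 - 40)*24 = -5811/145*24 = -139464/145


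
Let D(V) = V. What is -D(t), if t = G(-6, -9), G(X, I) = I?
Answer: 9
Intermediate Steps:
t = -9
-D(t) = -1*(-9) = 9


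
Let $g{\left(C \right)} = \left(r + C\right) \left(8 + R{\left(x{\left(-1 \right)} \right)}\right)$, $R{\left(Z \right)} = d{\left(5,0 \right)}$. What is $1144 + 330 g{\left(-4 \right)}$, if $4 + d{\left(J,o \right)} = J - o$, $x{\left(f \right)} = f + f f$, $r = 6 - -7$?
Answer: $27874$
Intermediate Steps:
$r = 13$ ($r = 6 + 7 = 13$)
$x{\left(f \right)} = f + f^{2}$
$d{\left(J,o \right)} = -4 + J - o$ ($d{\left(J,o \right)} = -4 + \left(J - o\right) = -4 + J - o$)
$R{\left(Z \right)} = 1$ ($R{\left(Z \right)} = -4 + 5 - 0 = -4 + 5 + 0 = 1$)
$g{\left(C \right)} = 117 + 9 C$ ($g{\left(C \right)} = \left(13 + C\right) \left(8 + 1\right) = \left(13 + C\right) 9 = 117 + 9 C$)
$1144 + 330 g{\left(-4 \right)} = 1144 + 330 \left(117 + 9 \left(-4\right)\right) = 1144 + 330 \left(117 - 36\right) = 1144 + 330 \cdot 81 = 1144 + 26730 = 27874$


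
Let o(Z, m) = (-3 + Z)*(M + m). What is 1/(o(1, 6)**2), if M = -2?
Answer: 1/64 ≈ 0.015625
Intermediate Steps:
o(Z, m) = (-3 + Z)*(-2 + m)
1/(o(1, 6)**2) = 1/((6 - 3*6 - 2*1 + 1*6)**2) = 1/((6 - 18 - 2 + 6)**2) = 1/((-8)**2) = 1/64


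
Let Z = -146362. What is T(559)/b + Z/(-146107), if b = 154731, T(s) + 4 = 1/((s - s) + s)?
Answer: 324594880527/324037711777 ≈ 1.0017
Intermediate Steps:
T(s) = -4 + 1/s (T(s) = -4 + 1/((s - s) + s) = -4 + 1/(0 + s) = -4 + 1/s)
T(559)/b + Z/(-146107) = (-4 + 1/559)/154731 - 146362/(-146107) = (-4 + 1/559)*(1/154731) - 146362*(-1/146107) = -2235/559*1/154731 + 146362/146107 = -745/28831543 + 146362/146107 = 324594880527/324037711777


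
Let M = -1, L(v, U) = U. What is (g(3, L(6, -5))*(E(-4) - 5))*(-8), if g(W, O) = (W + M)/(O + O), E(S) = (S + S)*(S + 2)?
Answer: 88/5 ≈ 17.600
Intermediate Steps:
E(S) = 2*S*(2 + S) (E(S) = (2*S)*(2 + S) = 2*S*(2 + S))
g(W, O) = (-1 + W)/(2*O) (g(W, O) = (W - 1)/(O + O) = (-1 + W)/((2*O)) = (-1 + W)*(1/(2*O)) = (-1 + W)/(2*O))
(g(3, L(6, -5))*(E(-4) - 5))*(-8) = (((½)*(-1 + 3)/(-5))*(2*(-4)*(2 - 4) - 5))*(-8) = (((½)*(-⅕)*2)*(2*(-4)*(-2) - 5))*(-8) = -(16 - 5)/5*(-8) = -⅕*11*(-8) = -11/5*(-8) = 88/5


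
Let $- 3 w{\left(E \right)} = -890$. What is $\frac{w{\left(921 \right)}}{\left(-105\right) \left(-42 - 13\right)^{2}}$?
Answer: $- \frac{178}{190575} \approx -0.00093402$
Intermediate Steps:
$w{\left(E \right)} = \frac{890}{3}$ ($w{\left(E \right)} = \left(- \frac{1}{3}\right) \left(-890\right) = \frac{890}{3}$)
$\frac{w{\left(921 \right)}}{\left(-105\right) \left(-42 - 13\right)^{2}} = \frac{890}{3 \left(- 105 \left(-42 - 13\right)^{2}\right)} = \frac{890}{3 \left(- 105 \left(-55\right)^{2}\right)} = \frac{890}{3 \left(\left(-105\right) 3025\right)} = \frac{890}{3 \left(-317625\right)} = \frac{890}{3} \left(- \frac{1}{317625}\right) = - \frac{178}{190575}$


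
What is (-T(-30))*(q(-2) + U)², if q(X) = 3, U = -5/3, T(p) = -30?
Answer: 160/3 ≈ 53.333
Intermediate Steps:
U = -5/3 (U = -5*⅓ = -5/3 ≈ -1.6667)
(-T(-30))*(q(-2) + U)² = (-1*(-30))*(3 - 5/3)² = 30*(4/3)² = 30*(16/9) = 160/3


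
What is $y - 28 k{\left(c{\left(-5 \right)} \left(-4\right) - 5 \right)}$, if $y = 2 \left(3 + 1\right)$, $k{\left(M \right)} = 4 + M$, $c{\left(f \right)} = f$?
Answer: $-524$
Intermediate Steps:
$y = 8$ ($y = 2 \cdot 4 = 8$)
$y - 28 k{\left(c{\left(-5 \right)} \left(-4\right) - 5 \right)} = 8 - 28 \left(4 - -15\right) = 8 - 28 \left(4 + \left(20 - 5\right)\right) = 8 - 28 \left(4 + 15\right) = 8 - 532 = -524$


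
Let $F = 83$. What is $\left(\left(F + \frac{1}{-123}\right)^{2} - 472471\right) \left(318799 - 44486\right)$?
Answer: $- \frac{1932208788314935}{15129} \approx -1.2772 \cdot 10^{11}$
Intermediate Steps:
$\left(\left(F + \frac{1}{-123}\right)^{2} - 472471\right) \left(318799 - 44486\right) = \left(\left(83 + \frac{1}{-123}\right)^{2} - 472471\right) \left(318799 - 44486\right) = \left(\left(83 - \frac{1}{123}\right)^{2} - 472471\right) 274313 = \left(\left(\frac{10208}{123}\right)^{2} - 472471\right) 274313 = \left(\frac{104203264}{15129} - 472471\right) 274313 = \left(- \frac{7043810495}{15129}\right) 274313 = - \frac{1932208788314935}{15129}$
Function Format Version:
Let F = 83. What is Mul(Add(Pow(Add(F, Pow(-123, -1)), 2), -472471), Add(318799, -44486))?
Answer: Rational(-1932208788314935, 15129) ≈ -1.2772e+11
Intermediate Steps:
Mul(Add(Pow(Add(F, Pow(-123, -1)), 2), -472471), Add(318799, -44486)) = Mul(Add(Pow(Add(83, Pow(-123, -1)), 2), -472471), Add(318799, -44486)) = Mul(Add(Pow(Add(83, Rational(-1, 123)), 2), -472471), 274313) = Mul(Add(Pow(Rational(10208, 123), 2), -472471), 274313) = Mul(Add(Rational(104203264, 15129), -472471), 274313) = Mul(Rational(-7043810495, 15129), 274313) = Rational(-1932208788314935, 15129)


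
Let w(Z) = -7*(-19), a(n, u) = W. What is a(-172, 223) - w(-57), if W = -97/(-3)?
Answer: -302/3 ≈ -100.67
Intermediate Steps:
W = 97/3 (W = -97*(-⅓) = 97/3 ≈ 32.333)
a(n, u) = 97/3
w(Z) = 133
a(-172, 223) - w(-57) = 97/3 - 1*133 = 97/3 - 133 = -302/3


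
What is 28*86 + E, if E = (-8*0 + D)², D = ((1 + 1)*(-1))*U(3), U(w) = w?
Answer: 2444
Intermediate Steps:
D = -6 (D = ((1 + 1)*(-1))*3 = (2*(-1))*3 = -2*3 = -6)
E = 36 (E = (-8*0 - 6)² = (0 - 6)² = (-6)² = 36)
28*86 + E = 28*86 + 36 = 2408 + 36 = 2444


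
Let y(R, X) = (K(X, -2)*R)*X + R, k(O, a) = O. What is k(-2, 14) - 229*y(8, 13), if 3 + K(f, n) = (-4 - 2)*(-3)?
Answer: -359074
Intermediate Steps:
K(f, n) = 15 (K(f, n) = -3 + (-4 - 2)*(-3) = -3 - 6*(-3) = -3 + 18 = 15)
y(R, X) = R + 15*R*X (y(R, X) = (15*R)*X + R = 15*R*X + R = R + 15*R*X)
k(-2, 14) - 229*y(8, 13) = -2 - 1832*(1 + 15*13) = -2 - 1832*(1 + 195) = -2 - 1832*196 = -2 - 229*1568 = -2 - 359072 = -359074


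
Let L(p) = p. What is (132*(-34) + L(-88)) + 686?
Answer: -3890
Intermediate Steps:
(132*(-34) + L(-88)) + 686 = (132*(-34) - 88) + 686 = (-4488 - 88) + 686 = -4576 + 686 = -3890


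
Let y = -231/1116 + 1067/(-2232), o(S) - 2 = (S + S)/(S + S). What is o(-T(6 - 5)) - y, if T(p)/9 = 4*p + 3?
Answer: 8225/2232 ≈ 3.6850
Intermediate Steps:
T(p) = 27 + 36*p (T(p) = 9*(4*p + 3) = 9*(3 + 4*p) = 27 + 36*p)
o(S) = 3 (o(S) = 2 + (S + S)/(S + S) = 2 + (2*S)/((2*S)) = 2 + (2*S)*(1/(2*S)) = 2 + 1 = 3)
y = -1529/2232 (y = -231*1/1116 + 1067*(-1/2232) = -77/372 - 1067/2232 = -1529/2232 ≈ -0.68504)
o(-T(6 - 5)) - y = 3 - 1*(-1529/2232) = 3 + 1529/2232 = 8225/2232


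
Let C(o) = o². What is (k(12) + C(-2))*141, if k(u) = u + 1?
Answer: 2397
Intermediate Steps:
k(u) = 1 + u
(k(12) + C(-2))*141 = ((1 + 12) + (-2)²)*141 = (13 + 4)*141 = 17*141 = 2397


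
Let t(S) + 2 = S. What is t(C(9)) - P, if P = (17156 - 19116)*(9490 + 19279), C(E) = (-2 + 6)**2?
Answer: 56387254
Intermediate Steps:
C(E) = 16 (C(E) = 4**2 = 16)
t(S) = -2 + S
P = -56387240 (P = -1960*28769 = -56387240)
t(C(9)) - P = (-2 + 16) - 1*(-56387240) = 14 + 56387240 = 56387254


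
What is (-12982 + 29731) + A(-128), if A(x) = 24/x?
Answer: 267981/16 ≈ 16749.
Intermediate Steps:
(-12982 + 29731) + A(-128) = (-12982 + 29731) + 24/(-128) = 16749 + 24*(-1/128) = 16749 - 3/16 = 267981/16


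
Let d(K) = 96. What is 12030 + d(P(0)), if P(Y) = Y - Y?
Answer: 12126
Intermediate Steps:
P(Y) = 0
12030 + d(P(0)) = 12030 + 96 = 12126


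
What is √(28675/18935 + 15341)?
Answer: √220032660274/3787 ≈ 123.86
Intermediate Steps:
√(28675/18935 + 15341) = √(28675*(1/18935) + 15341) = √(5735/3787 + 15341) = √(58102102/3787) = √220032660274/3787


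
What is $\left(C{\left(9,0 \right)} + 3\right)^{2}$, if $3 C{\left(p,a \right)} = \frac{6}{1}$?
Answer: $25$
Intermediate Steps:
$C{\left(p,a \right)} = 2$ ($C{\left(p,a \right)} = \frac{6 \cdot 1^{-1}}{3} = \frac{6 \cdot 1}{3} = \frac{1}{3} \cdot 6 = 2$)
$\left(C{\left(9,0 \right)} + 3\right)^{2} = \left(2 + 3\right)^{2} = 5^{2} = 25$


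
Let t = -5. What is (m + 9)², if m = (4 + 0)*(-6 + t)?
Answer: 1225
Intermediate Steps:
m = -44 (m = (4 + 0)*(-6 - 5) = 4*(-11) = -44)
(m + 9)² = (-44 + 9)² = (-35)² = 1225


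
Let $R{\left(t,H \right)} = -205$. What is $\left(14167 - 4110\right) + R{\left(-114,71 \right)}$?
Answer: $9852$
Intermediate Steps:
$\left(14167 - 4110\right) + R{\left(-114,71 \right)} = \left(14167 - 4110\right) - 205 = 10057 - 205 = 9852$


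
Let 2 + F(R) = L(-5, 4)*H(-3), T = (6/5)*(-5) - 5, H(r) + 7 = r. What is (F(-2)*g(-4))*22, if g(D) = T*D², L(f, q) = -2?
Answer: -69696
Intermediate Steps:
H(r) = -7 + r
T = -11 (T = (6*(⅕))*(-5) - 5 = (6/5)*(-5) - 5 = -6 - 5 = -11)
g(D) = -11*D²
F(R) = 18 (F(R) = -2 - 2*(-7 - 3) = -2 - 2*(-10) = -2 + 20 = 18)
(F(-2)*g(-4))*22 = (18*(-11*(-4)²))*22 = (18*(-11*16))*22 = (18*(-176))*22 = -3168*22 = -69696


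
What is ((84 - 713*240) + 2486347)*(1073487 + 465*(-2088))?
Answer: 237474503337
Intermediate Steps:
((84 - 713*240) + 2486347)*(1073487 + 465*(-2088)) = ((84 - 171120) + 2486347)*(1073487 - 970920) = (-171036 + 2486347)*102567 = 2315311*102567 = 237474503337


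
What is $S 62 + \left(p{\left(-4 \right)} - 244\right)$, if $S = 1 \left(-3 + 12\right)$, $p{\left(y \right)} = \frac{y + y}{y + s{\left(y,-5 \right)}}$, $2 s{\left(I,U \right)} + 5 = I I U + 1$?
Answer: $\frac{7226}{23} \approx 314.17$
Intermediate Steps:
$s{\left(I,U \right)} = -2 + \frac{U I^{2}}{2}$ ($s{\left(I,U \right)} = - \frac{5}{2} + \frac{I I U + 1}{2} = - \frac{5}{2} + \frac{I^{2} U + 1}{2} = - \frac{5}{2} + \frac{U I^{2} + 1}{2} = - \frac{5}{2} + \frac{1 + U I^{2}}{2} = - \frac{5}{2} + \left(\frac{1}{2} + \frac{U I^{2}}{2}\right) = -2 + \frac{U I^{2}}{2}$)
$p{\left(y \right)} = \frac{2 y}{-2 + y - \frac{5 y^{2}}{2}}$ ($p{\left(y \right)} = \frac{y + y}{y + \left(-2 + \frac{1}{2} \left(-5\right) y^{2}\right)} = \frac{2 y}{y - \left(2 + \frac{5 y^{2}}{2}\right)} = \frac{2 y}{-2 + y - \frac{5 y^{2}}{2}}$)
$S = 9$ ($S = 1 \cdot 9 = 9$)
$S 62 + \left(p{\left(-4 \right)} - 244\right) = 9 \cdot 62 - \left(244 - \frac{16}{4 - -8 + 5 \left(-4\right)^{2}}\right) = 558 - \left(244 - \frac{16}{4 + 8 + 5 \cdot 16}\right) = 558 - \left(244 - \frac{16}{4 + 8 + 80}\right) = 558 - \left(244 - \frac{16}{92}\right) = 558 - \left(244 - \frac{4}{23}\right) = 558 + \left(\frac{4}{23} - 244\right) = 558 - \frac{5608}{23} = \frac{7226}{23}$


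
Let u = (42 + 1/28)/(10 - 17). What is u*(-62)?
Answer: 36487/98 ≈ 372.32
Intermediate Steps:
u = -1177/196 (u = (42 + 1/28)/(-7) = (1177/28)*(-⅐) = -1177/196 ≈ -6.0051)
u*(-62) = -1177/196*(-62) = 36487/98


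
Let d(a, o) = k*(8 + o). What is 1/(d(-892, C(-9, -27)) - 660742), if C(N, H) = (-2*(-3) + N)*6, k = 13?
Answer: -1/660872 ≈ -1.5132e-6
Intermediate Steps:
C(N, H) = 36 + 6*N (C(N, H) = (6 + N)*6 = 36 + 6*N)
d(a, o) = 104 + 13*o (d(a, o) = 13*(8 + o) = 104 + 13*o)
1/(d(-892, C(-9, -27)) - 660742) = 1/((104 + 13*(36 + 6*(-9))) - 660742) = 1/((104 + 13*(36 - 54)) - 660742) = 1/((104 + 13*(-18)) - 660742) = 1/((104 - 234) - 660742) = 1/(-130 - 660742) = 1/(-660872) = -1/660872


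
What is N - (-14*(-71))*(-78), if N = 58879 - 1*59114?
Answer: 77297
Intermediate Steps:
N = -235 (N = 58879 - 59114 = -235)
N - (-14*(-71))*(-78) = -235 - (-14*(-71))*(-78) = -235 - 994*(-78) = -235 - 1*(-77532) = -235 + 77532 = 77297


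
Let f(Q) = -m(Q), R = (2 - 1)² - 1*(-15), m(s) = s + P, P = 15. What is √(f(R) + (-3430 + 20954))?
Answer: 7*√357 ≈ 132.26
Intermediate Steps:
m(s) = 15 + s (m(s) = s + 15 = 15 + s)
R = 16 (R = 1² + 15 = 1 + 15 = 16)
f(Q) = -15 - Q (f(Q) = -(15 + Q) = -15 - Q)
√(f(R) + (-3430 + 20954)) = √((-15 - 1*16) + (-3430 + 20954)) = √((-15 - 16) + 17524) = √(-31 + 17524) = √17493 = 7*√357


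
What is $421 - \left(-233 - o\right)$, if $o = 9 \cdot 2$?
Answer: $672$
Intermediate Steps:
$o = 18$
$421 - \left(-233 - o\right) = 421 - \left(-233 - 18\right) = 421 - -251 = 421 + 251 = 672$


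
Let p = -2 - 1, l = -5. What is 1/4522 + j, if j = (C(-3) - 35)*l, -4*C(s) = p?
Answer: 1548787/9044 ≈ 171.25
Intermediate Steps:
p = -3
C(s) = ¾ (C(s) = -¼*(-3) = ¾)
j = 685/4 (j = (¾ - 35)*(-5) = -137/4*(-5) = 685/4 ≈ 171.25)
1/4522 + j = 1/4522 + 685/4 = 1548787/9044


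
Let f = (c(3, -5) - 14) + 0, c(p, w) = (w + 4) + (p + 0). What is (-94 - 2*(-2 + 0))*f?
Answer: 1080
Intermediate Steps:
c(p, w) = 4 + p + w (c(p, w) = (4 + w) + p = 4 + p + w)
f = -12 (f = ((4 + 3 - 5) - 14) + 0 = (2 - 14) + 0 = -12 + 0 = -12)
(-94 - 2*(-2 + 0))*f = (-94 - 2*(-2 + 0))*(-12) = (-94 - 2*(-2))*(-12) = (-94 + 4)*(-12) = -90*(-12) = 1080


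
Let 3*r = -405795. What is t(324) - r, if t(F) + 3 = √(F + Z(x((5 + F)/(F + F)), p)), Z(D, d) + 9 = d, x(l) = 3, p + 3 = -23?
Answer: 135279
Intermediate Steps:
p = -26 (p = -3 - 23 = -26)
r = -135265 (r = (⅓)*(-405795) = -135265)
Z(D, d) = -9 + d
t(F) = -3 + √(-35 + F) (t(F) = -3 + √(F + (-9 - 26)) = -3 + √(F - 35) = -3 + √(-35 + F))
t(324) - r = (-3 + √(-35 + 324)) - 1*(-135265) = (-3 + √289) + 135265 = (-3 + 17) + 135265 = 14 + 135265 = 135279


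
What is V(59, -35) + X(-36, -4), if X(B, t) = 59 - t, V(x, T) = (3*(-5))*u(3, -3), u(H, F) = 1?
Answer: 48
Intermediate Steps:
V(x, T) = -15 (V(x, T) = (3*(-5))*1 = -15*1 = -15)
V(59, -35) + X(-36, -4) = -15 + (59 - 1*(-4)) = -15 + (59 + 4) = -15 + 63 = 48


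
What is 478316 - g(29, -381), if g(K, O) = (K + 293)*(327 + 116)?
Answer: 335670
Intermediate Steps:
g(K, O) = 129799 + 443*K (g(K, O) = (293 + K)*443 = 129799 + 443*K)
478316 - g(29, -381) = 478316 - (129799 + 443*29) = 478316 - (129799 + 12847) = 478316 - 1*142646 = 478316 - 142646 = 335670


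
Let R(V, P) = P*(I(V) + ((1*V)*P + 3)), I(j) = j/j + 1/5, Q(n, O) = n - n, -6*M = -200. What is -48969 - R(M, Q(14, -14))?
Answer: -48969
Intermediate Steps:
M = 100/3 (M = -1/6*(-200) = 100/3 ≈ 33.333)
Q(n, O) = 0
I(j) = 6/5 (I(j) = 1 + 1*(1/5) = 1 + 1/5 = 6/5)
R(V, P) = P*(21/5 + P*V) (R(V, P) = P*(6/5 + ((1*V)*P + 3)) = P*(6/5 + (V*P + 3)) = P*(6/5 + (P*V + 3)) = P*(6/5 + (3 + P*V)) = P*(21/5 + P*V))
-48969 - R(M, Q(14, -14)) = -48969 - 0*(21 + 5*0*(100/3))/5 = -48969 - 0*(21 + 0)/5 = -48969 - 0*21/5 = -48969 - 1*0 = -48969 + 0 = -48969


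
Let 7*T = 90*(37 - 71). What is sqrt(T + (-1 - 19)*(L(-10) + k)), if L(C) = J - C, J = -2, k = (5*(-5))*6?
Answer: 58*sqrt(35)/7 ≈ 49.019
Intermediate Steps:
k = -150 (k = -25*6 = -150)
L(C) = -2 - C
T = -3060/7 (T = (90*(37 - 71))/7 = (90*(-34))/7 = (1/7)*(-3060) = -3060/7 ≈ -437.14)
sqrt(T + (-1 - 19)*(L(-10) + k)) = sqrt(-3060/7 + (-1 - 19)*((-2 - 1*(-10)) - 150)) = sqrt(-3060/7 - 20*((-2 + 10) - 150)) = sqrt(-3060/7 - 20*(8 - 150)) = sqrt(-3060/7 - 20*(-142)) = sqrt(-3060/7 + 2840) = sqrt(16820/7) = 58*sqrt(35)/7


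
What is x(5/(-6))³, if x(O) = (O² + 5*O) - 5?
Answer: -28372625/46656 ≈ -608.12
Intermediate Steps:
x(O) = -5 + O² + 5*O
x(5/(-6))³ = (-5 + (5/(-6))² + 5*(5/(-6)))³ = (-5 + (5*(-⅙))² + 5*(5*(-⅙)))³ = (-5 + (-⅚)² + 5*(-⅚))³ = (-5 + 25/36 - 25/6)³ = (-305/36)³ = -28372625/46656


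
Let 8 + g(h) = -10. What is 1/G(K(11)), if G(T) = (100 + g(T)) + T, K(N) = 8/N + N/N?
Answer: 11/921 ≈ 0.011944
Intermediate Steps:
g(h) = -18 (g(h) = -8 - 10 = -18)
K(N) = 1 + 8/N (K(N) = 8/N + 1 = 1 + 8/N)
G(T) = 82 + T (G(T) = (100 - 18) + T = 82 + T)
1/G(K(11)) = 1/(82 + (8 + 11)/11) = 1/(82 + (1/11)*19) = 1/(82 + 19/11) = 1/(921/11) = 11/921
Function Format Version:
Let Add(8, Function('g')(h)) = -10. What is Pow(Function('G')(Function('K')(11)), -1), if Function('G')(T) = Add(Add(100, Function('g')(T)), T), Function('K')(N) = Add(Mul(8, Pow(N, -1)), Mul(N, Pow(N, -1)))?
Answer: Rational(11, 921) ≈ 0.011944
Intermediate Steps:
Function('g')(h) = -18 (Function('g')(h) = Add(-8, -10) = -18)
Function('K')(N) = Add(1, Mul(8, Pow(N, -1))) (Function('K')(N) = Add(Mul(8, Pow(N, -1)), 1) = Add(1, Mul(8, Pow(N, -1))))
Function('G')(T) = Add(82, T) (Function('G')(T) = Add(Add(100, -18), T) = Add(82, T))
Pow(Function('G')(Function('K')(11)), -1) = Pow(Add(82, Mul(Pow(11, -1), Add(8, 11))), -1) = Pow(Add(82, Mul(Rational(1, 11), 19)), -1) = Pow(Add(82, Rational(19, 11)), -1) = Pow(Rational(921, 11), -1) = Rational(11, 921)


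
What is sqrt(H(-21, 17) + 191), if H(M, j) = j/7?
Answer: sqrt(9478)/7 ≈ 13.908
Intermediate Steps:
H(M, j) = j/7 (H(M, j) = j*(1/7) = j/7)
sqrt(H(-21, 17) + 191) = sqrt((1/7)*17 + 191) = sqrt(17/7 + 191) = sqrt(1354/7) = sqrt(9478)/7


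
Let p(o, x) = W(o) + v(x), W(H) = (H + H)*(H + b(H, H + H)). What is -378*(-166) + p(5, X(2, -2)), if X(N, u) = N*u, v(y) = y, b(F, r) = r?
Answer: 62894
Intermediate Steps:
W(H) = 6*H**2 (W(H) = (H + H)*(H + (H + H)) = (2*H)*(H + 2*H) = (2*H)*(3*H) = 6*H**2)
p(o, x) = x + 6*o**2 (p(o, x) = 6*o**2 + x = x + 6*o**2)
-378*(-166) + p(5, X(2, -2)) = -378*(-166) + (2*(-2) + 6*5**2) = 62748 + (-4 + 6*25) = 62748 + (-4 + 150) = 62748 + 146 = 62894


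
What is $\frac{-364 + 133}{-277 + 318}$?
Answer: $- \frac{231}{41} \approx -5.6341$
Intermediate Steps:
$\frac{-364 + 133}{-277 + 318} = - \frac{231}{41}$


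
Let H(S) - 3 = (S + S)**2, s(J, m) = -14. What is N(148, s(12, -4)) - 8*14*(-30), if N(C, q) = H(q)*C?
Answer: 119836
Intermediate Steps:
H(S) = 3 + 4*S**2 (H(S) = 3 + (S + S)**2 = 3 + (2*S)**2 = 3 + 4*S**2)
N(C, q) = C*(3 + 4*q**2) (N(C, q) = (3 + 4*q**2)*C = C*(3 + 4*q**2))
N(148, s(12, -4)) - 8*14*(-30) = 148*(3 + 4*(-14)**2) - 8*14*(-30) = 148*(3 + 4*196) - 112*(-30) = 148*(3 + 784) - 1*(-3360) = 148*787 + 3360 = 116476 + 3360 = 119836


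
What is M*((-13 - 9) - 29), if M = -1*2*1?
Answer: 102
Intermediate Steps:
M = -2 (M = -2*1 = -2)
M*((-13 - 9) - 29) = -2*((-13 - 9) - 29) = -2*(-22 - 29) = -2*(-51) = 102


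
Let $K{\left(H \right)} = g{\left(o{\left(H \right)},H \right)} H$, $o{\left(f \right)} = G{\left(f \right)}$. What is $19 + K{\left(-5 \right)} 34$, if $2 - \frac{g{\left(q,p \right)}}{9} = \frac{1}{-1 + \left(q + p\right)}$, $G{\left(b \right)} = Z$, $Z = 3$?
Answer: $-3551$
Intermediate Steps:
$G{\left(b \right)} = 3$
$o{\left(f \right)} = 3$
$g{\left(q,p \right)} = 18 - \frac{9}{-1 + p + q}$ ($g{\left(q,p \right)} = 18 - \frac{9}{-1 + \left(q + p\right)} = 18 - \frac{9}{-1 + \left(p + q\right)} = 18 - \frac{9}{-1 + p + q}$)
$K{\left(H \right)} = \frac{9 H \left(3 + 2 H\right)}{2 + H}$ ($K{\left(H \right)} = \frac{9 \left(-3 + 2 H + 2 \cdot 3\right)}{-1 + H + 3} H = \frac{9 \left(-3 + 2 H + 6\right)}{2 + H} H = \frac{9 \left(3 + 2 H\right)}{2 + H} H = \frac{9 H \left(3 + 2 H\right)}{2 + H}$)
$19 + K{\left(-5 \right)} 34 = 19 + 9 \left(-5\right) \frac{1}{2 - 5} \left(3 + 2 \left(-5\right)\right) 34 = 19 + 9 \left(-5\right) \frac{1}{-3} \left(3 - 10\right) 34 = 19 + 9 \left(-5\right) \left(- \frac{1}{3}\right) \left(-7\right) 34 = 19 - 3570 = -3551$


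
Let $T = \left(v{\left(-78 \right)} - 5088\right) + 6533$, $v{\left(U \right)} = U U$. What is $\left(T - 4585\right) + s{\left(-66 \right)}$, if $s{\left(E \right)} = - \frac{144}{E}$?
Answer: $\frac{32408}{11} \approx 2946.2$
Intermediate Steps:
$v{\left(U \right)} = U^{2}$
$T = 7529$ ($T = \left(\left(-78\right)^{2} - 5088\right) + 6533 = \left(6084 - 5088\right) + 6533 = 996 + 6533 = 7529$)
$\left(T - 4585\right) + s{\left(-66 \right)} = \left(7529 - 4585\right) - \frac{144}{-66} = 2944 - - \frac{24}{11} = 2944 + \frac{24}{11} = \frac{32408}{11}$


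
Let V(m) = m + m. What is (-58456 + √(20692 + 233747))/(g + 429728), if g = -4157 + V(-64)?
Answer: -58456/425443 + 3*√28271/425443 ≈ -0.13621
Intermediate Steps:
V(m) = 2*m
g = -4285 (g = -4157 + 2*(-64) = -4157 - 128 = -4285)
(-58456 + √(20692 + 233747))/(g + 429728) = (-58456 + √(20692 + 233747))/(-4285 + 429728) = (-58456 + √254439)/425443 = (-58456 + 3*√28271)*(1/425443) = -58456/425443 + 3*√28271/425443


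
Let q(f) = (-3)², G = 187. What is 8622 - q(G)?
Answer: 8613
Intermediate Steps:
q(f) = 9
8622 - q(G) = 8622 - 1*9 = 8622 - 9 = 8613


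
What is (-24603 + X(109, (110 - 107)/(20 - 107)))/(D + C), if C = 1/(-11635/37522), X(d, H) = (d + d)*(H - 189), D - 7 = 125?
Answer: -22206130505/43450642 ≈ -511.07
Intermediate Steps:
D = 132 (D = 7 + 125 = 132)
X(d, H) = 2*d*(-189 + H) (X(d, H) = (2*d)*(-189 + H) = 2*d*(-189 + H))
C = -37522/11635 (C = 1/(-11635*1/37522) = 1/(-11635/37522) = -37522/11635 ≈ -3.2249)
(-24603 + X(109, (110 - 107)/(20 - 107)))/(D + C) = (-24603 + 2*109*(-189 + (110 - 107)/(20 - 107)))/(132 - 37522/11635) = (-24603 + 2*109*(-189 + 3/(-87)))/(1498298/11635) = (-24603 + 2*109*(-189 + 3*(-1/87)))*(11635/1498298) = (-24603 + 2*109*(-189 - 1/29))*(11635/1498298) = (-24603 + 2*109*(-5482/29))*(11635/1498298) = (-24603 - 1195076/29)*(11635/1498298) = -1908563/29*11635/1498298 = -22206130505/43450642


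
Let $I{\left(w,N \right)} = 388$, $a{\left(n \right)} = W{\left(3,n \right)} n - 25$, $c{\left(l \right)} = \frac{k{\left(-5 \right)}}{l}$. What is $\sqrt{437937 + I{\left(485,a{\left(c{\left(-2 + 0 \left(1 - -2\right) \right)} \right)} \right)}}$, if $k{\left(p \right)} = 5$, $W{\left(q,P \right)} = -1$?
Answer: $5 \sqrt{17533} \approx 662.06$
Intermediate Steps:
$c{\left(l \right)} = \frac{5}{l}$
$a{\left(n \right)} = -25 - n$ ($a{\left(n \right)} = - n - 25 = -25 - n$)
$\sqrt{437937 + I{\left(485,a{\left(c{\left(-2 + 0 \left(1 - -2\right) \right)} \right)} \right)}} = \sqrt{437937 + 388} = \sqrt{438325} = 5 \sqrt{17533}$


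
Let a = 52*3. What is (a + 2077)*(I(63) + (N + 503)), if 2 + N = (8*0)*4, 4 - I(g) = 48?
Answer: 1020481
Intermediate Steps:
I(g) = -44 (I(g) = 4 - 1*48 = 4 - 48 = -44)
N = -2 (N = -2 + (8*0)*4 = -2 + 0*4 = -2 + 0 = -2)
a = 156
(a + 2077)*(I(63) + (N + 503)) = (156 + 2077)*(-44 + (-2 + 503)) = 2233*(-44 + 501) = 2233*457 = 1020481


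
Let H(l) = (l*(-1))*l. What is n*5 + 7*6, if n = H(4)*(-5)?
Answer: 442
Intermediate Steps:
H(l) = -l**2 (H(l) = (-l)*l = -l**2)
n = 80 (n = -1*4**2*(-5) = -1*16*(-5) = -16*(-5) = 80)
n*5 + 7*6 = 80*5 + 7*6 = 400 + 42 = 442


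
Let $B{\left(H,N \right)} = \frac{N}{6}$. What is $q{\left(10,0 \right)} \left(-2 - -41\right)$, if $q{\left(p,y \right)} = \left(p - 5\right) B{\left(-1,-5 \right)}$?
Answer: $- \frac{325}{2} \approx -162.5$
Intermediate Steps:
$B{\left(H,N \right)} = \frac{N}{6}$ ($B{\left(H,N \right)} = N \frac{1}{6} = \frac{N}{6}$)
$q{\left(p,y \right)} = \frac{25}{6} - \frac{5 p}{6}$ ($q{\left(p,y \right)} = \left(p - 5\right) \frac{1}{6} \left(-5\right) = \left(-5 + p\right) \left(- \frac{5}{6}\right) = \frac{25}{6} - \frac{5 p}{6}$)
$q{\left(10,0 \right)} \left(-2 - -41\right) = \left(\frac{25}{6} - \frac{25}{3}\right) \left(-2 - -41\right) = \left(\frac{25}{6} - \frac{25}{3}\right) \left(-2 + 41\right) = \left(- \frac{25}{6}\right) 39 = - \frac{325}{2}$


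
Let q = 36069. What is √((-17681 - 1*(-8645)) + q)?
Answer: √27033 ≈ 164.42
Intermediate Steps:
√((-17681 - 1*(-8645)) + q) = √((-17681 - 1*(-8645)) + 36069) = √((-17681 + 8645) + 36069) = √(-9036 + 36069) = √27033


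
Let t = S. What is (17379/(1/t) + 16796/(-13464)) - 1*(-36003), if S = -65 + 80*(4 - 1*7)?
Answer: -1042389463/198 ≈ -5.2646e+6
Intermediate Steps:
S = -305 (S = -65 + 80*(4 - 7) = -65 + 80*(-3) = -65 - 240 = -305)
t = -305
(17379/(1/t) + 16796/(-13464)) - 1*(-36003) = (17379/(1/(-305)) + 16796/(-13464)) - 1*(-36003) = (17379/(-1/305) + 16796*(-1/13464)) + 36003 = (17379*(-305) - 247/198) + 36003 = (-5300595 - 247/198) + 36003 = -1049518057/198 + 36003 = -1042389463/198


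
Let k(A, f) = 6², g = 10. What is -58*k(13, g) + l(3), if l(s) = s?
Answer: -2085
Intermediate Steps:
k(A, f) = 36
-58*k(13, g) + l(3) = -58*36 + 3 = -2088 + 3 = -2085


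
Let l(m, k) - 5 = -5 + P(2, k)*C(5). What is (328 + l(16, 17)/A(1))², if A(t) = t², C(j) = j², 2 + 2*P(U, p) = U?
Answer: 107584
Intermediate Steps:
P(U, p) = -1 + U/2
l(m, k) = 0 (l(m, k) = 5 + (-5 + (-1 + (½)*2)*5²) = 5 + (-5 + (-1 + 1)*25) = 5 + (-5 + 0*25) = 5 + (-5 + 0) = 5 - 5 = 0)
(328 + l(16, 17)/A(1))² = (328 + 0/(1²))² = (328 + 0/1)² = (328 + 0*1)² = (328 + 0)² = 328² = 107584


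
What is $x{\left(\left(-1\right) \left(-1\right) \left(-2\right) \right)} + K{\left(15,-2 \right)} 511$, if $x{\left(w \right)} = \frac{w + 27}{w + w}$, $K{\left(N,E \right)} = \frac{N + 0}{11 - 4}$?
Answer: $\frac{4355}{4} \approx 1088.8$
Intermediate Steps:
$K{\left(N,E \right)} = \frac{N}{7}$
$x{\left(w \right)} = \frac{27 + w}{2 w}$
$x{\left(\left(-1\right) \left(-1\right) \left(-2\right) \right)} + K{\left(15,-2 \right)} 511 = \frac{27 + \left(-1\right) \left(-1\right) \left(-2\right)}{2 \left(-1\right) \left(-1\right) \left(-2\right)} + \frac{1}{7} \cdot 15 \cdot 511 = \frac{27 + 1 \left(-2\right)}{2 \cdot 1 \left(-2\right)} + \frac{15}{7} \cdot 511 = \frac{27 - 2}{2 \left(-2\right)} + 1095 = \frac{1}{2} \left(- \frac{1}{2}\right) 25 + 1095 = - \frac{25}{4} + 1095 = \frac{4355}{4}$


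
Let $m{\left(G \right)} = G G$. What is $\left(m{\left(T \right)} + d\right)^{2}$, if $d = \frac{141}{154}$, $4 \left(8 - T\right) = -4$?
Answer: $\frac{159138225}{23716} \approx 6710.2$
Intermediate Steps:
$T = 9$ ($T = 8 - -1 = 8 + 1 = 9$)
$d = \frac{141}{154}$ ($d = 141 \cdot \frac{1}{154} = \frac{141}{154} \approx 0.91558$)
$m{\left(G \right)} = G^{2}$
$\left(m{\left(T \right)} + d\right)^{2} = \left(9^{2} + \frac{141}{154}\right)^{2} = \left(81 + \frac{141}{154}\right)^{2} = \left(\frac{12615}{154}\right)^{2} = \frac{159138225}{23716}$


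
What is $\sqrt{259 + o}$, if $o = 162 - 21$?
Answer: $20$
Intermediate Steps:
$o = 141$
$\sqrt{259 + o} = \sqrt{259 + 141} = \sqrt{400} = 20$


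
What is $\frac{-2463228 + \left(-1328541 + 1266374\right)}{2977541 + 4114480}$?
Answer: $- \frac{2525395}{7092021} \approx -0.35609$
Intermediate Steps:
$\frac{-2463228 + \left(-1328541 + 1266374\right)}{2977541 + 4114480} = \frac{-2463228 - 62167}{7092021} = \left(-2525395\right) \frac{1}{7092021} = - \frac{2525395}{7092021}$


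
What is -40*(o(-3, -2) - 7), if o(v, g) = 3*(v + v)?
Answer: 1000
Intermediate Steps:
o(v, g) = 6*v (o(v, g) = 3*(2*v) = 6*v)
-40*(o(-3, -2) - 7) = -40*(6*(-3) - 7) = -40*(-18 - 7) = -40*(-25) = -20*(-50) = 1000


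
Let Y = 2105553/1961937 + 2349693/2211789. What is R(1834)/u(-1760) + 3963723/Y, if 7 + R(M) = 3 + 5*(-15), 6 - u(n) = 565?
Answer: 1068320051091924071887/575582958578758 ≈ 1.8561e+6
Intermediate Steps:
u(n) = -559 (u(n) = 6 - 1*565 = 6 - 565 = -559)
R(M) = -79 (R(M) = -7 + (3 + 5*(-15)) = -7 + (3 - 75) = -7 - 72 = -79)
Y = 1029665399962/482154519477 (Y = 2105553*(1/1961937) + 2349693*(1/2211789) = 701851/653979 + 783231/737263 = 1029665399962/482154519477 ≈ 2.1356)
R(1834)/u(-1760) + 3963723/Y = -79/(-559) + 3963723/(1029665399962/482154519477) = -79*(-1/559) + 3963723*(482154519477/1029665399962) = 79/559 + 1911126958404932871/1029665399962 = 1068320051091924071887/575582958578758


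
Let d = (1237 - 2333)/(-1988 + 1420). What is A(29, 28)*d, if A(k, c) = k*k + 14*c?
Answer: 168921/71 ≈ 2379.2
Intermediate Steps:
d = 137/71 (d = -1096/(-568) = -1096*(-1/568) = 137/71 ≈ 1.9296)
A(k, c) = k² + 14*c
A(29, 28)*d = (29² + 14*28)*(137/71) = (841 + 392)*(137/71) = 1233*(137/71) = 168921/71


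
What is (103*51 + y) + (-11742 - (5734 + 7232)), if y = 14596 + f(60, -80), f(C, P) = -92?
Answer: -4951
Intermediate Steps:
y = 14504 (y = 14596 - 92 = 14504)
(103*51 + y) + (-11742 - (5734 + 7232)) = (103*51 + 14504) + (-11742 - (5734 + 7232)) = (5253 + 14504) + (-11742 - 1*12966) = 19757 + (-11742 - 12966) = 19757 - 24708 = -4951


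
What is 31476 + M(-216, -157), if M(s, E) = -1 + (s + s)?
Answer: 31043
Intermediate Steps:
M(s, E) = -1 + 2*s
31476 + M(-216, -157) = 31476 + (-1 + 2*(-216)) = 31476 + (-1 - 432) = 31476 - 433 = 31043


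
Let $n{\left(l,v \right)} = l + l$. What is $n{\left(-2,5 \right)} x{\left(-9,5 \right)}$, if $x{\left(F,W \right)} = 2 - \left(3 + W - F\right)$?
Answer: $60$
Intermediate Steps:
$n{\left(l,v \right)} = 2 l$
$x{\left(F,W \right)} = -1 + F - W$ ($x{\left(F,W \right)} = 2 - \left(3 + W - F\right) = -1 + F - W$)
$n{\left(-2,5 \right)} x{\left(-9,5 \right)} = 2 \left(-2\right) \left(-1 - 9 - 5\right) = - 4 \left(-1 - 9 - 5\right) = \left(-4\right) \left(-15\right) = 60$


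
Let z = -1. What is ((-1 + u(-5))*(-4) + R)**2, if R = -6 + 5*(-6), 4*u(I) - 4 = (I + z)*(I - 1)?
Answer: 5184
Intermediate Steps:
u(I) = 1 + (-1 + I)**2/4 (u(I) = 1 + ((I - 1)*(I - 1))/4 = 1 + ((-1 + I)*(-1 + I))/4 = 1 + (-1 + I)**2/4)
R = -36 (R = -6 - 30 = -36)
((-1 + u(-5))*(-4) + R)**2 = ((-1 + (5/4 - 1/2*(-5) + (1/4)*(-5)**2))*(-4) - 36)**2 = ((-1 + (5/4 + 5/2 + (1/4)*25))*(-4) - 36)**2 = ((-1 + (5/4 + 5/2 + 25/4))*(-4) - 36)**2 = ((-1 + 10)*(-4) - 36)**2 = (9*(-4) - 36)**2 = (-36 - 36)**2 = (-72)**2 = 5184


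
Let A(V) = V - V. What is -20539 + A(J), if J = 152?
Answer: -20539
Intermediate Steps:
A(V) = 0
-20539 + A(J) = -20539 + 0 = -20539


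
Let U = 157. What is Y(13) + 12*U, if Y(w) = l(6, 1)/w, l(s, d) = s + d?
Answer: 24499/13 ≈ 1884.5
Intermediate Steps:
l(s, d) = d + s
Y(w) = 7/w (Y(w) = (1 + 6)/w = 7/w)
Y(13) + 12*U = 7/13 + 12*157 = 7*(1/13) + 1884 = 7/13 + 1884 = 24499/13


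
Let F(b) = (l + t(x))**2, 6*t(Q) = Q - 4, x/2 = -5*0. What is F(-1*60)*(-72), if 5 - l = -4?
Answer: -5000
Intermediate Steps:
l = 9 (l = 5 - 1*(-4) = 5 + 4 = 9)
x = 0 (x = 2*(-5*0) = 2*0 = 0)
t(Q) = -2/3 + Q/6 (t(Q) = (Q - 4)/6 = (-4 + Q)/6 = -2/3 + Q/6)
F(b) = 625/9 (F(b) = (9 + (-2/3 + (1/6)*0))**2 = (9 + (-2/3 + 0))**2 = (9 - 2/3)**2 = (25/3)**2 = 625/9)
F(-1*60)*(-72) = (625/9)*(-72) = -5000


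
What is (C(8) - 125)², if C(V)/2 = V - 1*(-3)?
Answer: 10609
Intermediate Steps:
C(V) = 6 + 2*V (C(V) = 2*(V - 1*(-3)) = 2*(V + 3) = 2*(3 + V) = 6 + 2*V)
(C(8) - 125)² = ((6 + 2*8) - 125)² = ((6 + 16) - 125)² = (22 - 125)² = (-103)² = 10609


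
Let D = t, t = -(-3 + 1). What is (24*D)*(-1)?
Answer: -48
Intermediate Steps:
t = 2 (t = -1*(-2) = 2)
D = 2
(24*D)*(-1) = (24*2)*(-1) = 48*(-1) = -48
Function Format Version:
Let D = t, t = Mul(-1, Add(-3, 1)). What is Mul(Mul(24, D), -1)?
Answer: -48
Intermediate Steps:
t = 2 (t = Mul(-1, -2) = 2)
D = 2
Mul(Mul(24, D), -1) = Mul(Mul(24, 2), -1) = Mul(48, -1) = -48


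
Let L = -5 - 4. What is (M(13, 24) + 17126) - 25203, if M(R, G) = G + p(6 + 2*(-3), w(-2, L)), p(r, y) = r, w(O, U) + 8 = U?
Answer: -8053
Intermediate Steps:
L = -9
w(O, U) = -8 + U
M(R, G) = G (M(R, G) = G + (6 + 2*(-3)) = G + (6 - 6) = G + 0 = G)
(M(13, 24) + 17126) - 25203 = (24 + 17126) - 25203 = 17150 - 25203 = -8053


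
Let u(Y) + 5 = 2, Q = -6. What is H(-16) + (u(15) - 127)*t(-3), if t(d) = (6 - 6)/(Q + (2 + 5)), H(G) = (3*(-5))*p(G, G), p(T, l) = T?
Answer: 240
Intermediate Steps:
u(Y) = -3 (u(Y) = -5 + 2 = -3)
H(G) = -15*G (H(G) = (3*(-5))*G = -15*G)
t(d) = 0 (t(d) = (6 - 6)/(-6 + (2 + 5)) = 0/(-6 + 7) = 0/1 = 0*1 = 0)
H(-16) + (u(15) - 127)*t(-3) = -15*(-16) + (-3 - 127)*0 = 240 - 130*0 = 240 + 0 = 240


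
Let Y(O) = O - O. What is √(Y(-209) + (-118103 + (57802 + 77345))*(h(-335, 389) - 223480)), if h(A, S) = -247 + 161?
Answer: 2*I*√952614726 ≈ 61729.0*I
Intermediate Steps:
h(A, S) = -86
Y(O) = 0
√(Y(-209) + (-118103 + (57802 + 77345))*(h(-335, 389) - 223480)) = √(0 + (-118103 + (57802 + 77345))*(-86 - 223480)) = √(0 + (-118103 + 135147)*(-223566)) = √(0 + 17044*(-223566)) = √(0 - 3810458904) = √(-3810458904) = 2*I*√952614726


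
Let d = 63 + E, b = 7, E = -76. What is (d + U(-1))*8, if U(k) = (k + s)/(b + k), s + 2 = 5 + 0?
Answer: -304/3 ≈ -101.33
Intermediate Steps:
s = 3 (s = -2 + (5 + 0) = -2 + 5 = 3)
U(k) = (3 + k)/(7 + k) (U(k) = (k + 3)/(7 + k) = (3 + k)/(7 + k))
d = -13 (d = 63 - 76 = -13)
(d + U(-1))*8 = (-13 + (3 - 1)/(7 - 1))*8 = (-13 + 2/6)*8 = (-13 + (1/6)*2)*8 = (-13 + 1/3)*8 = -38/3*8 = -304/3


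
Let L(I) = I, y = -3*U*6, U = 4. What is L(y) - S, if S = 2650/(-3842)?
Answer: -136987/1921 ≈ -71.310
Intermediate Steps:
S = -1325/1921 (S = 2650*(-1/3842) = -1325/1921 ≈ -0.68974)
y = -72 (y = -3*4*6 = -12*6 = -72)
L(y) - S = -72 - 1*(-1325/1921) = -72 + 1325/1921 = -136987/1921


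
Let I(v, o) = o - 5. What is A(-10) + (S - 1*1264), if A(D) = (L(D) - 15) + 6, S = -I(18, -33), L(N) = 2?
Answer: -1233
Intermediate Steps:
I(v, o) = -5 + o
S = 38 (S = -(-5 - 33) = -1*(-38) = 38)
A(D) = -7 (A(D) = (2 - 15) + 6 = -13 + 6 = -7)
A(-10) + (S - 1*1264) = -7 + (38 - 1*1264) = -7 + (38 - 1264) = -7 - 1226 = -1233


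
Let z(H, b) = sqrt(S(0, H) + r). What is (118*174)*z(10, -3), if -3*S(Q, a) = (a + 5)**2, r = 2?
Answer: 20532*I*sqrt(73) ≈ 1.7543e+5*I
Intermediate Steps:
S(Q, a) = -(5 + a)**2/3 (S(Q, a) = -(a + 5)**2/3 = -(5 + a)**2/3)
z(H, b) = sqrt(2 - (5 + H)**2/3) (z(H, b) = sqrt(-(5 + H)**2/3 + 2) = sqrt(2 - (5 + H)**2/3))
(118*174)*z(10, -3) = (118*174)*(sqrt(18 - 3*(5 + 10)**2)/3) = 20532*(sqrt(18 - 3*15**2)/3) = 20532*(sqrt(18 - 3*225)/3) = 20532*(sqrt(18 - 675)/3) = 20532*(sqrt(-657)/3) = 20532*((3*I*sqrt(73))/3) = 20532*(I*sqrt(73)) = 20532*I*sqrt(73)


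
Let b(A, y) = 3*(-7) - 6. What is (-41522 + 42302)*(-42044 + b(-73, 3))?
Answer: -32815380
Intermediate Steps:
b(A, y) = -27 (b(A, y) = -21 - 6 = -27)
(-41522 + 42302)*(-42044 + b(-73, 3)) = (-41522 + 42302)*(-42044 - 27) = 780*(-42071) = -32815380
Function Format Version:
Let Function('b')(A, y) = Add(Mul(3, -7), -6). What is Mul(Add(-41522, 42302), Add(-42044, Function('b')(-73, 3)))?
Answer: -32815380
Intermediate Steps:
Function('b')(A, y) = -27 (Function('b')(A, y) = Add(-21, -6) = -27)
Mul(Add(-41522, 42302), Add(-42044, Function('b')(-73, 3))) = Mul(Add(-41522, 42302), Add(-42044, -27)) = Mul(780, -42071) = -32815380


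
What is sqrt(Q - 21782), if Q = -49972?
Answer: I*sqrt(71754) ≈ 267.87*I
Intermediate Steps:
sqrt(Q - 21782) = sqrt(-49972 - 21782) = sqrt(-71754) = I*sqrt(71754)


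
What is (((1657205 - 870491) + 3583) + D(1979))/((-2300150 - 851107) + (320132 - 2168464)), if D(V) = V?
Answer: -792276/4999589 ≈ -0.15847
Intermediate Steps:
(((1657205 - 870491) + 3583) + D(1979))/((-2300150 - 851107) + (320132 - 2168464)) = (((1657205 - 870491) + 3583) + 1979)/((-2300150 - 851107) + (320132 - 2168464)) = ((786714 + 3583) + 1979)/(-3151257 - 1848332) = (790297 + 1979)/(-4999589) = 792276*(-1/4999589) = -792276/4999589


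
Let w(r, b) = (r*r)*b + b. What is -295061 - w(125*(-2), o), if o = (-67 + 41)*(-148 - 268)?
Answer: -676305877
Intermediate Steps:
o = 10816 (o = -26*(-416) = 10816)
w(r, b) = b + b*r**2 (w(r, b) = r**2*b + b = b*r**2 + b = b + b*r**2)
-295061 - w(125*(-2), o) = -295061 - 10816*(1 + (125*(-2))**2) = -295061 - 10816*(1 + (-250)**2) = -295061 - 10816*(1 + 62500) = -295061 - 10816*62501 = -295061 - 1*676010816 = -295061 - 676010816 = -676305877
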